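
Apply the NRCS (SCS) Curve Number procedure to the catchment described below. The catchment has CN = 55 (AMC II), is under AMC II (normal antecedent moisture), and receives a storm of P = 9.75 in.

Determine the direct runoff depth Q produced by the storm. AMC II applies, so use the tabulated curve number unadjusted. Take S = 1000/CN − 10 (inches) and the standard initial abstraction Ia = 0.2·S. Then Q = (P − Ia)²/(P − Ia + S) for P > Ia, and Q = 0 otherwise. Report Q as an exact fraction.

Q = 42483/10516 in ≈ 4.040 in

Average conditions: CN = 55 (no AMC adjustment).
S = 1000/55 − 10 = 90/11 in ≈ 8.182 in
Initial abstraction Ia = S/5 = (90/11)/5 = 18/11 ≈ 1.636 in
Since P=9.750 > Ia=1.636: effective rainfall P−Ia = 357/44 in
Runoff Q = (P−Ia)²/(P−Ia+S) = (8.114)²/(8.114+8.182) = 42483/10516 ≈ 4.040 in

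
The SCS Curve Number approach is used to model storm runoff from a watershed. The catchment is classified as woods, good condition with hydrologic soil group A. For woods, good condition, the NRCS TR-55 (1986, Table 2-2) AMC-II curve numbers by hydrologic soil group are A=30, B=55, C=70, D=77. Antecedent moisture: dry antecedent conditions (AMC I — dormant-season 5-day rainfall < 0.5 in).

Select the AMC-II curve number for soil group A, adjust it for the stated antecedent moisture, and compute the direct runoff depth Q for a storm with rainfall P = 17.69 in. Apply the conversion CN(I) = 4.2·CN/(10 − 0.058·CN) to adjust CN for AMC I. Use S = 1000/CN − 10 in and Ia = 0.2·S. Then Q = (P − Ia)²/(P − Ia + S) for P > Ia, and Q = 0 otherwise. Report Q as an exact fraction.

NRCS table: woods, good condition, soil group A → CN(II) = 30
Dry (AMC I): CN(I) = 4.2·30/(10 − 0.058·30) = 126/(413/50) = 900/59 ≈ 15.254
Max retention: S = 1000/(900/59) − 10 = 500/9 in (≈ 55.556 in)
Ia = 0.2S: 0.2·55.556 = 11.111 in (exactly 100/9)
Since P=17.690 > Ia=11.111: effective rainfall P−Ia = 5921/900 in
Runoff Q = (P−Ia)²/(P−Ia+S) = (6.579)²/(6.579+55.556) = 35058241/50328900 ≈ 0.697 in

Q = 35058241/50328900 in ≈ 0.697 in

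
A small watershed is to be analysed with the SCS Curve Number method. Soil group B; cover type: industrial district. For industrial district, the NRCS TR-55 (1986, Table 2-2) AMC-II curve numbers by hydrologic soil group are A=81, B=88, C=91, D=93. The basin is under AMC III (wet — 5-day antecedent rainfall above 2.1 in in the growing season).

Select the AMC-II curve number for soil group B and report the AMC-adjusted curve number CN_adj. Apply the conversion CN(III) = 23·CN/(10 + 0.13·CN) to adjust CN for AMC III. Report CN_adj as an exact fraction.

NRCS table: industrial district, soil group B → CN(II) = 88
Wet (AMC III): CN(III) = 23·88/(10 + 0.13·88) = 2024/(536/25) = 6325/67 ≈ 94.403

CN_adj = 6325/67 ≈ 94.403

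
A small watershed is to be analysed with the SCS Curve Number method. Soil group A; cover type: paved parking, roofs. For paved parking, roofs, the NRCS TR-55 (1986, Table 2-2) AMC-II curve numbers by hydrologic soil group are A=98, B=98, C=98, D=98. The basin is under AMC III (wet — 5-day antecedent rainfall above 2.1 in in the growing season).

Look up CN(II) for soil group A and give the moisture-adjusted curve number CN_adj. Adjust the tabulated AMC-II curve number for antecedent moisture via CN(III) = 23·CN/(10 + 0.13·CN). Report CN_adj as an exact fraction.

CN_adj = 112700/1137 ≈ 99.120

NRCS table: paved parking, roofs, soil group A → CN(II) = 98
CN(III) from CN(II)=98: (23·98)/(10 + 0.13·98) = 112700/1137 ≈ 99.120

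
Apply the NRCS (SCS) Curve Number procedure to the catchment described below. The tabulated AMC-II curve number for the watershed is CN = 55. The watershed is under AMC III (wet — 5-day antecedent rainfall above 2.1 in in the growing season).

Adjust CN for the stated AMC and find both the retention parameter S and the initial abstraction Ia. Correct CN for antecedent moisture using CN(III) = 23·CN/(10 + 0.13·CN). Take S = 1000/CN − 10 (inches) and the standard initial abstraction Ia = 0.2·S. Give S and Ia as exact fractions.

S = 900/253 in ≈ 3.557 in; Ia = 180/253 in ≈ 0.711 in

Adjust CN=55 to AMC III: 23·55/(10 + 0.13·55) → 1265 ÷ (343/20) = 25300/343 ≈ 73.761
S = 1000/(25300/343) − 10 = 900/253 in ≈ 3.557 in
Ia = 0.2·(900/253) = 180/253 in ≈ 0.711 in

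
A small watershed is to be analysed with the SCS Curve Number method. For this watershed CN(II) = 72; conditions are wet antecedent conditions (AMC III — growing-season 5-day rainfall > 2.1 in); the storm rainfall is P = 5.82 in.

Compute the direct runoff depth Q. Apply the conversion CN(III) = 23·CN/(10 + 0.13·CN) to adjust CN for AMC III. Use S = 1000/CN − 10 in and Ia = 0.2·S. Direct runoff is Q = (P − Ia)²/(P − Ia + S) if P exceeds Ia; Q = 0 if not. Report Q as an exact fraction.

Wet (AMC III): CN(III) = 23·72/(10 + 0.13·72) = 1656/(484/25) = 10350/121 ≈ 85.537
S = 1000/(10350/121) − 10 = 350/207 in ≈ 1.691 in
Initial abstraction Ia = S/5 = (350/207)/5 = 70/207 ≈ 0.338 in
P − Ia = 5.820 − 0.338 = 56737/10350 ≈ 5.482 in (> 0, runoff occurs)
Q: (56737/10350)² ÷ (74237/10350) = 3219087169/768352950 in (≈ 4.190 in)

Q = 3219087169/768352950 in ≈ 4.190 in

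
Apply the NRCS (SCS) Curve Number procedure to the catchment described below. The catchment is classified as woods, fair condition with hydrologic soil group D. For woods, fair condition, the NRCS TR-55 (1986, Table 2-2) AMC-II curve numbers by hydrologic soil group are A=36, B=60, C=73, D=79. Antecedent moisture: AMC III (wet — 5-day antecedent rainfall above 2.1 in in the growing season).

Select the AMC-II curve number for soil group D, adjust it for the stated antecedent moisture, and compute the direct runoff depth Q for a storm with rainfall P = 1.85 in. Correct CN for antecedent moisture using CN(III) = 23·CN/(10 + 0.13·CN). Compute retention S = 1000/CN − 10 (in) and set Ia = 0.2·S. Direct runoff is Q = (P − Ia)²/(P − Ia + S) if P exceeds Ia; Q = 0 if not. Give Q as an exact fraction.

NRCS table: woods, fair condition, soil group D → CN(II) = 79
Wet (AMC III): CN(III) = 23·79/(10 + 0.13·79) = 1817/(2027/100) = 181700/2027 ≈ 89.640
Retention S: 1000/CN − 10 with CN=89.640 → S = 2100/1817 ≈ 1.156 in
Ia = 0.2·(2100/1817) = 420/1817 in ≈ 0.231 in
P − Ia = 1.850 − 0.231 = 58829/36340 ≈ 1.619 in (> 0, runoff occurs)
Q: (58829/36340)² ÷ (100829/36340) = 3460851241/3664125860 in (≈ 0.945 in)

Q = 3460851241/3664125860 in ≈ 0.945 in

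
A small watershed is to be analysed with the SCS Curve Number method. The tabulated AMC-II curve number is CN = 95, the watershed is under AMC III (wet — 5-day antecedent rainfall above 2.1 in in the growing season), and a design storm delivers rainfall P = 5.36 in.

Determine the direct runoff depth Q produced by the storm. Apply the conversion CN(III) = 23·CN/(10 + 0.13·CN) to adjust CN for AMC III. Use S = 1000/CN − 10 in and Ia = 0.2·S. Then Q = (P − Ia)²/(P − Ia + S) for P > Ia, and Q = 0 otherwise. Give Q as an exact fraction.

Wet (AMC III): CN(III) = 23·95/(10 + 0.13·95) = 2185/(447/20) = 43700/447 ≈ 97.763
Retention S: 1000/CN − 10 with CN=97.763 → S = 100/437 ≈ 0.229 in
Ia = 0.2·(100/437) = 20/437 in ≈ 0.046 in
P − Ia = 5.360 − 0.046 = 58058/10925 ≈ 5.314 in (> 0, runoff occurs)
Q = (58058/10925)²/((58058/10925) + 100/437) = (3370731364/119355625)/(60558/10925) = 1685365682/330798075 in ≈ 5.095 in

Q = 1685365682/330798075 in ≈ 5.095 in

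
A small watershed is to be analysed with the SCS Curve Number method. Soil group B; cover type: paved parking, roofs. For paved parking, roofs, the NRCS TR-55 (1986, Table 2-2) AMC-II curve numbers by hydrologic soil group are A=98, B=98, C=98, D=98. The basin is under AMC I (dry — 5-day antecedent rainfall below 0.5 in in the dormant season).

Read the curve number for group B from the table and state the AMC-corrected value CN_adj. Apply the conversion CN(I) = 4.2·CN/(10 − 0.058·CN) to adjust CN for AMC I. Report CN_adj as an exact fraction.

CN_adj = 102900/1079 ≈ 95.366

NRCS table: paved parking, roofs, soil group B → CN(II) = 98
CN(I) from CN(II)=98: (4.2·98)/(10 − 0.058·98) = 102900/1079 ≈ 95.366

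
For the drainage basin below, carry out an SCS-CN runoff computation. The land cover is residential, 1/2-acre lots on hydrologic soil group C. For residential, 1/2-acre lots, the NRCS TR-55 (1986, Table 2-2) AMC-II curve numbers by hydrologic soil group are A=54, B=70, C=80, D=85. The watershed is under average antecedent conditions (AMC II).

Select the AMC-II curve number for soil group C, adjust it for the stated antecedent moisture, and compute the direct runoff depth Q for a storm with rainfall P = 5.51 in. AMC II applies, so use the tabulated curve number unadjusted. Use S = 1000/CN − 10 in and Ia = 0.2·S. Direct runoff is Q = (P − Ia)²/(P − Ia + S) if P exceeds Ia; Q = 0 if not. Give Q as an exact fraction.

Q = 251001/75100 in ≈ 3.342 in

NRCS table: residential, 1/2-acre lots, soil group C → CN(II) = 80
Average conditions: CN = 80 (no AMC adjustment).
Retention S: 1000/CN − 10 with CN=80.000 → S = 5/2 ≈ 2.500 in
Initial abstraction Ia = S/5 = (5/2)/5 = 1/2 ≈ 0.500 in
Since P=5.510 > Ia=0.500: effective rainfall P−Ia = 501/100 in
Runoff Q = (P−Ia)²/(P−Ia+S) = (5.010)²/(5.010+2.500) = 251001/75100 ≈ 3.342 in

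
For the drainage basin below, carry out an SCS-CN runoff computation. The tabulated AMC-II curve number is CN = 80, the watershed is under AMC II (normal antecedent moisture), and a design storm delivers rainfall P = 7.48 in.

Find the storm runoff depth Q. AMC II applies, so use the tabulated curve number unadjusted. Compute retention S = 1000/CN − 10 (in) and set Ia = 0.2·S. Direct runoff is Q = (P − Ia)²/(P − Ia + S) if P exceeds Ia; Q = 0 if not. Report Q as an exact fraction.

Average conditions: CN = 80 (no AMC adjustment).
Retention S: 1000/CN − 10 with CN=80.000 → S = 5/2 ≈ 2.500 in
Ia = 0.2S: 0.2·2.500 = 0.500 in (exactly 1/2)
Since P=7.480 > Ia=0.500: effective rainfall P−Ia = 349/50 in
Runoff Q = (P−Ia)²/(P−Ia+S) = (6.980)²/(6.980+2.500) = 121801/23700 ≈ 5.139 in

Q = 121801/23700 in ≈ 5.139 in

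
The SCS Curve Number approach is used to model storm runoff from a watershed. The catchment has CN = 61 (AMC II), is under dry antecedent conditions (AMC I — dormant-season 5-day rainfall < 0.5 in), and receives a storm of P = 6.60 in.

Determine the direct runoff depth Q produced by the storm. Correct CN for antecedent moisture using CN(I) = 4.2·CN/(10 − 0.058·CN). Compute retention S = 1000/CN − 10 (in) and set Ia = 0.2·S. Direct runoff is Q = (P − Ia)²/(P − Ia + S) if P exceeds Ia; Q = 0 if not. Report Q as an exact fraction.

CN(I) from CN(II)=61: (4.2·61)/(10 − 0.058·61) = 42700/1077 ≈ 39.647
S = 1000/(42700/1077) − 10 = 6500/427 in ≈ 15.222 in
Ia = 0.2S: 0.2·15.222 = 3.044 in (exactly 1300/427)
Excess rainfall: 6.600 − 3.044 = 3.556 in; P > Ia so Q > 0
Q: (7591/2135)² ÷ (40091/2135) = 57623281/85594285 in (≈ 0.673 in)

Q = 57623281/85594285 in ≈ 0.673 in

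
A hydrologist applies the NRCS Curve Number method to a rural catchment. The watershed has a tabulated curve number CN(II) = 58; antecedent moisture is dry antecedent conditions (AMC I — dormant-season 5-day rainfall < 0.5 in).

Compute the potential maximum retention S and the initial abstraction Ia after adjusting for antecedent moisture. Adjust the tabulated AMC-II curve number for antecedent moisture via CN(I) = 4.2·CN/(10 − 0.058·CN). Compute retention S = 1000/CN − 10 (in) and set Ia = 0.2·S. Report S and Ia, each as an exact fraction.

S = 500/29 in ≈ 17.241 in; Ia = 100/29 in ≈ 3.448 in

Dry (AMC I): CN(I) = 4.2·58/(10 − 0.058·58) = (1218/5)/(1659/250) = 2900/79 ≈ 36.709
Max retention: S = 1000/(2900/79) − 10 = 500/29 in (≈ 17.241 in)
Initial abstraction Ia = S/5 = (500/29)/5 = 100/29 ≈ 3.448 in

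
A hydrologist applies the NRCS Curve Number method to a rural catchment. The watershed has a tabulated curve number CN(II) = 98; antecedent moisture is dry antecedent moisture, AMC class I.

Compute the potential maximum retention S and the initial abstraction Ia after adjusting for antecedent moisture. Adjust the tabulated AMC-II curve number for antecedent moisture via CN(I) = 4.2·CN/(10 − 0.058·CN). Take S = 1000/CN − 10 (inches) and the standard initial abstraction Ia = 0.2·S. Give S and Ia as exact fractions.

S = 500/1029 in ≈ 0.486 in; Ia = 100/1029 in ≈ 0.097 in

Dry (AMC I): CN(I) = 4.2·98/(10 − 0.058·98) = (2058/5)/(1079/250) = 102900/1079 ≈ 95.366
S = 1000/(102900/1079) − 10 = 500/1029 in ≈ 0.486 in
Ia = 0.2·(500/1029) = 100/1029 in ≈ 0.097 in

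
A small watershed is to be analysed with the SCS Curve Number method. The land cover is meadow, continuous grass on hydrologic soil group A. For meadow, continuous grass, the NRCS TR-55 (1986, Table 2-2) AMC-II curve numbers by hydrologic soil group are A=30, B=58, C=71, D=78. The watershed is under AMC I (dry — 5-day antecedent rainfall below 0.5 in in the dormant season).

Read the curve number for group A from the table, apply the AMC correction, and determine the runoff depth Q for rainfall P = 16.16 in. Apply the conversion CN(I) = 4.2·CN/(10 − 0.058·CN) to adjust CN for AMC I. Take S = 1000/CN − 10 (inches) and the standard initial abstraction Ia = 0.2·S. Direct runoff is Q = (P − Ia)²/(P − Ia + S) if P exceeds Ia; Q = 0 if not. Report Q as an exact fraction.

Q = 322624/767025 in ≈ 0.421 in

NRCS table: meadow, continuous grass, soil group A → CN(II) = 30
Dry (AMC I): CN(I) = 4.2·30/(10 − 0.058·30) = 126/(413/50) = 900/59 ≈ 15.254
Retention S: 1000/CN − 10 with CN=15.254 → S = 500/9 ≈ 55.556 in
Ia = 0.2S: 0.2·55.556 = 11.111 in (exactly 100/9)
Since P=16.160 > Ia=11.111: effective rainfall P−Ia = 1136/225 in
Q: (1136/225)² ÷ (13636/225) = 322624/767025 in (≈ 0.421 in)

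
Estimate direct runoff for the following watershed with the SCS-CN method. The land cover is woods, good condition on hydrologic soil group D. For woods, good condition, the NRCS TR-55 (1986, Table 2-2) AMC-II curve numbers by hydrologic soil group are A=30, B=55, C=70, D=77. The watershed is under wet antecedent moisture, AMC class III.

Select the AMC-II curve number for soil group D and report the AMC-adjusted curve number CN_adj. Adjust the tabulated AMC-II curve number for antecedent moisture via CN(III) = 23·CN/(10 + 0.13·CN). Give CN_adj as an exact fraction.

NRCS table: woods, good condition, soil group D → CN(II) = 77
Adjust CN=77 to AMC III: 23·77/(10 + 0.13·77) → 1771 ÷ (2001/100) = 7700/87 ≈ 88.506

CN_adj = 7700/87 ≈ 88.506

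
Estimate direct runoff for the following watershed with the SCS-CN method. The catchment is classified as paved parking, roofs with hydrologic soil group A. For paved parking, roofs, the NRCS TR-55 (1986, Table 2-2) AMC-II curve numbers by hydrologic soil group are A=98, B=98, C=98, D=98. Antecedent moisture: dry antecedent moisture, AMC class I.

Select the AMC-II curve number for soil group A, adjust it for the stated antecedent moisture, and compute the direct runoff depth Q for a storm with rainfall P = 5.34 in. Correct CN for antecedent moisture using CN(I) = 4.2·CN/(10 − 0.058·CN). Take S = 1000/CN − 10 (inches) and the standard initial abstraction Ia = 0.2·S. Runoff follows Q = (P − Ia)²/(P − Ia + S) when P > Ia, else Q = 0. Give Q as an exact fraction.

NRCS table: paved parking, roofs, soil group A → CN(II) = 98
Adjust CN=98 to AMC I: 4.2·98/(10 − 0.058·98) → (2058/5) ÷ (1079/250) = 102900/1079 ≈ 95.366
Retention S: 1000/CN − 10 with CN=95.366 → S = 500/1029 ≈ 0.486 in
Ia = 0.2·(500/1029) = 100/1029 in ≈ 0.097 in
P − Ia = 5.340 − 0.097 = 269743/51450 ≈ 5.243 in (> 0, runoff occurs)
Q: (269743/51450)² ÷ (294743/51450) = 72761286049/15164527350 in (≈ 4.798 in)

Q = 72761286049/15164527350 in ≈ 4.798 in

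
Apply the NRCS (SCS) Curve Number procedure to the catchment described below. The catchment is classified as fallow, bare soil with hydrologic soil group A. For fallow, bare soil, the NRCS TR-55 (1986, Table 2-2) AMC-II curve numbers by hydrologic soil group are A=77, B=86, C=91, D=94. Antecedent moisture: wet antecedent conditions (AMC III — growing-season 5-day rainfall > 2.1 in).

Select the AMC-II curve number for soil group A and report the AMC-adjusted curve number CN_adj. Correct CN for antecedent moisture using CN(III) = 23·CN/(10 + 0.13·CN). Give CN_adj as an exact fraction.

NRCS table: fallow, bare soil, soil group A → CN(II) = 77
CN(III) from CN(II)=77: (23·77)/(10 + 0.13·77) = 7700/87 ≈ 88.506

CN_adj = 7700/87 ≈ 88.506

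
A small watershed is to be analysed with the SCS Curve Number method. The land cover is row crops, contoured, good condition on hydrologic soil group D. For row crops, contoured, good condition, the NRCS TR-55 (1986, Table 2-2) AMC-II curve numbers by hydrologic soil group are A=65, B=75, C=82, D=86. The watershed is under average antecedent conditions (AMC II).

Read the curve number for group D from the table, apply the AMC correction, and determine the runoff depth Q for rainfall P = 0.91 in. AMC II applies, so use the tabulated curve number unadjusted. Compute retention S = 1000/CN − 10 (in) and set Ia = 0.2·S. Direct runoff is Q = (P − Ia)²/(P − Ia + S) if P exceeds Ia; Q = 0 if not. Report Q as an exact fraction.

NRCS table: row crops, contoured, good condition, soil group D → CN(II) = 86
CN(II) = 86; AMC II needs no correction.
Retention S: 1000/CN − 10 with CN=86.000 → S = 70/43 ≈ 1.628 in
Ia = 0.2·(70/43) = 14/43 in ≈ 0.326 in
Excess rainfall: 0.910 − 0.326 = 0.584 in; P > Ia so Q > 0
Q: (2513/4300)² ÷ (9513/4300) = 902167/5843700 in (≈ 0.154 in)

Q = 902167/5843700 in ≈ 0.154 in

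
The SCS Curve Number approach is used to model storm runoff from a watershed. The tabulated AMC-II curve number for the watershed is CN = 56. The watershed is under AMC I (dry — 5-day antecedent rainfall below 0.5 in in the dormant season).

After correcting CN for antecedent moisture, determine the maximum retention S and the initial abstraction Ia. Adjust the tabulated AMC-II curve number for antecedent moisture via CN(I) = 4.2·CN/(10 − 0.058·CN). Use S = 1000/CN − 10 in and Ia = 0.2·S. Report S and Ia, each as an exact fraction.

Adjust CN=56 to AMC I: 4.2·56/(10 − 0.058·56) → (1176/5) ÷ (844/125) = 7350/211 ≈ 34.834
Max retention: S = 1000/(7350/211) − 10 = 2750/147 in (≈ 18.707 in)
Ia = 0.2·(2750/147) = 550/147 in ≈ 3.741 in

S = 2750/147 in ≈ 18.707 in; Ia = 550/147 in ≈ 3.741 in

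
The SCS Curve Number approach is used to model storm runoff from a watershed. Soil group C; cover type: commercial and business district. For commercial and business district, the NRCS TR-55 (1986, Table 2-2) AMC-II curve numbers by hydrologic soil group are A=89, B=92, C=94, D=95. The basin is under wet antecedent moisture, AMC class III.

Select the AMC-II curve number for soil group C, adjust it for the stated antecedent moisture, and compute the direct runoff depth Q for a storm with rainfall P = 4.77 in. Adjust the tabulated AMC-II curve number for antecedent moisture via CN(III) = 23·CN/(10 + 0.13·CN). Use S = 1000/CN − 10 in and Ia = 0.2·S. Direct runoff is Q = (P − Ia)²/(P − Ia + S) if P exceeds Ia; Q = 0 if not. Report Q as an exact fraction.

NRCS table: commercial and business district, soil group C → CN(II) = 94
CN(III) from CN(II)=94: (23·94)/(10 + 0.13·94) = 108100/1111 ≈ 97.300
Max retention: S = 1000/(108100/1111) − 10 = 300/1081 in (≈ 0.278 in)
Ia = 0.2S: 0.2·0.278 = 0.056 in (exactly 60/1081)
Excess rainfall: 4.770 − 0.056 = 4.714 in; P > Ia so Q > 0
Q = (509637/108100)²/((509637/108100) + 300/1081) = (259729871769/11685610000)/(539637/108100) = 86576623923/19444919900 in ≈ 4.452 in

Q = 86576623923/19444919900 in ≈ 4.452 in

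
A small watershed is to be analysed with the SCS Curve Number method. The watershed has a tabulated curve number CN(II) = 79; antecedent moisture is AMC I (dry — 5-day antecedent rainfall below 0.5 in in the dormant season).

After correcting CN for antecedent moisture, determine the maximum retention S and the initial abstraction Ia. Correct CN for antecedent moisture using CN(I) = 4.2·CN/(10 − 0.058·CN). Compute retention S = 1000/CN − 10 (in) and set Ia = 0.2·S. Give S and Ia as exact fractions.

S = 500/79 in ≈ 6.329 in; Ia = 100/79 in ≈ 1.266 in

CN(I) from CN(II)=79: (4.2·79)/(10 − 0.058·79) = 7900/129 ≈ 61.240
Retention S: 1000/CN − 10 with CN=61.240 → S = 500/79 ≈ 6.329 in
Ia = 0.2S: 0.2·6.329 = 1.266 in (exactly 100/79)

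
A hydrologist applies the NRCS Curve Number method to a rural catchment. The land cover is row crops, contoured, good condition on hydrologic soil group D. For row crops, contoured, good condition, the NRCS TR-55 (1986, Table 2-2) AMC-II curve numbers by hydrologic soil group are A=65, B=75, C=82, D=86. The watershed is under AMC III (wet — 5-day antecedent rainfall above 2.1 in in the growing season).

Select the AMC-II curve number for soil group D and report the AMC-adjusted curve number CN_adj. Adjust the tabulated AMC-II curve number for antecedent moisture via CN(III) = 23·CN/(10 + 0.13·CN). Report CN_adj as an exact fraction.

NRCS table: row crops, contoured, good condition, soil group D → CN(II) = 86
CN(III) from CN(II)=86: (23·86)/(10 + 0.13·86) = 98900/1059 ≈ 93.390

CN_adj = 98900/1059 ≈ 93.390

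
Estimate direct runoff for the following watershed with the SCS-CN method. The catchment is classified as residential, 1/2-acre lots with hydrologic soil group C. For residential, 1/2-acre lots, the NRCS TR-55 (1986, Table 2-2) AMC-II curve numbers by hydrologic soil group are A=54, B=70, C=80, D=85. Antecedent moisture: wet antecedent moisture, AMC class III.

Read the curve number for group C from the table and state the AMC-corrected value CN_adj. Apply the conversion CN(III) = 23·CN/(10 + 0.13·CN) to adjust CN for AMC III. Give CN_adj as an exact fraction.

NRCS table: residential, 1/2-acre lots, soil group C → CN(II) = 80
Adjust CN=80 to AMC III: 23·80/(10 + 0.13·80) → 1840 ÷ (102/5) = 4600/51 ≈ 90.196

CN_adj = 4600/51 ≈ 90.196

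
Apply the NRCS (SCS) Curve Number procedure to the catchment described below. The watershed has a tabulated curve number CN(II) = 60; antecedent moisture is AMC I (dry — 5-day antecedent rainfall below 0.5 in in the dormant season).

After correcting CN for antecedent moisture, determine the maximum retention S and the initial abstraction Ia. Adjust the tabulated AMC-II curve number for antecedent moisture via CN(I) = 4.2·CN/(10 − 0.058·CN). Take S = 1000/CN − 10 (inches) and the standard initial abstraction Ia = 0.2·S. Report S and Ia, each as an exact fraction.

CN(I) from CN(II)=60: (4.2·60)/(10 − 0.058·60) = 6300/163 ≈ 38.650
S = 1000/(6300/163) − 10 = 1000/63 in ≈ 15.873 in
Initial abstraction Ia = S/5 = (1000/63)/5 = 200/63 ≈ 3.175 in

S = 1000/63 in ≈ 15.873 in; Ia = 200/63 in ≈ 3.175 in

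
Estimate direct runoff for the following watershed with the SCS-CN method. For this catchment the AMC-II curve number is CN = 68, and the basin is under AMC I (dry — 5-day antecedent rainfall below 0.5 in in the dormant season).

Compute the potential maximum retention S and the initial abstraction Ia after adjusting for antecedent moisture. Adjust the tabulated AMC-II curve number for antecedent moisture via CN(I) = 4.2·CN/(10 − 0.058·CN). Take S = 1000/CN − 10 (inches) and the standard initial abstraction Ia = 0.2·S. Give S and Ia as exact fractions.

Dry (AMC I): CN(I) = 4.2·68/(10 − 0.058·68) = (1428/5)/(757/125) = 35700/757 ≈ 47.160
Retention S: 1000/CN − 10 with CN=47.160 → S = 4000/357 ≈ 11.204 in
Initial abstraction Ia = S/5 = (4000/357)/5 = 800/357 ≈ 2.241 in

S = 4000/357 in ≈ 11.204 in; Ia = 800/357 in ≈ 2.241 in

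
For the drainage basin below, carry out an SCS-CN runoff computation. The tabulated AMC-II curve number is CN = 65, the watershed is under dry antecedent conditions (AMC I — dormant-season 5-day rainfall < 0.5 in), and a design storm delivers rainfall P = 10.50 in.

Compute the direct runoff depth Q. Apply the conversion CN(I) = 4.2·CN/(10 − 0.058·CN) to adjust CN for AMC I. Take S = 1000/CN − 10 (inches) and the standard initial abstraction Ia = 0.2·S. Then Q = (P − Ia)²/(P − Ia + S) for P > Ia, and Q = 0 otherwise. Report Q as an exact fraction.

Adjust CN=65 to AMC I: 4.2·65/(10 − 0.058·65) → 273 ÷ (623/100) = 3900/89 ≈ 43.820
S = 1000/(3900/89) − 10 = 500/39 in ≈ 12.821 in
Initial abstraction Ia = S/5 = (500/39)/5 = 100/39 ≈ 2.564 in
P − Ia = 10.500 − 2.564 = 619/78 ≈ 7.936 in (> 0, runoff occurs)
Runoff Q = (P−Ia)²/(P−Ia+S) = (7.936)²/(7.936+12.821) = 383161/126282 ≈ 3.034 in

Q = 383161/126282 in ≈ 3.034 in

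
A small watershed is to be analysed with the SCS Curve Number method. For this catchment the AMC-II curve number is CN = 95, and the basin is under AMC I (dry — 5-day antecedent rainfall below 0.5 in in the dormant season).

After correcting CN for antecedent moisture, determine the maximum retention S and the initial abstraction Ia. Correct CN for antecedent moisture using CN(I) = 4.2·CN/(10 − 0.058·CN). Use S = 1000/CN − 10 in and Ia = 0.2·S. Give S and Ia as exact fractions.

S = 500/399 in ≈ 1.253 in; Ia = 100/399 in ≈ 0.251 in

Dry (AMC I): CN(I) = 4.2·95/(10 − 0.058·95) = 399/(449/100) = 39900/449 ≈ 88.864
Max retention: S = 1000/(39900/449) − 10 = 500/399 in (≈ 1.253 in)
Initial abstraction Ia = S/5 = (500/399)/5 = 100/399 ≈ 0.251 in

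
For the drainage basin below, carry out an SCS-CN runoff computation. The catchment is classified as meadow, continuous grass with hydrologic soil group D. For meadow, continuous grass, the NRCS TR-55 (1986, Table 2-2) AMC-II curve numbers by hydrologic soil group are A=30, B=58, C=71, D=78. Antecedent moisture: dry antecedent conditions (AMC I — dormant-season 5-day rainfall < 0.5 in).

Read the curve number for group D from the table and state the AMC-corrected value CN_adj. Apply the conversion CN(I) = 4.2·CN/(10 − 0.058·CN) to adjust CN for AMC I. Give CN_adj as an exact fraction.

NRCS table: meadow, continuous grass, soil group D → CN(II) = 78
CN(I) from CN(II)=78: (4.2·78)/(10 − 0.058·78) = 81900/1369 ≈ 59.825

CN_adj = 81900/1369 ≈ 59.825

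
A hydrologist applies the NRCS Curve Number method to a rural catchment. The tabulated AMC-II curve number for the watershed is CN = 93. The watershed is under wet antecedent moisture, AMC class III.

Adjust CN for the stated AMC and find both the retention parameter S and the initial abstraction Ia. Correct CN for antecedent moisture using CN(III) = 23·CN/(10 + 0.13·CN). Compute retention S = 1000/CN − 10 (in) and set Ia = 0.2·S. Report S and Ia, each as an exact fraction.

S = 700/2139 in ≈ 0.327 in; Ia = 140/2139 in ≈ 0.065 in

Adjust CN=93 to AMC III: 23·93/(10 + 0.13·93) → 2139 ÷ (2209/100) = 213900/2209 ≈ 96.831
Max retention: S = 1000/(213900/2209) − 10 = 700/2139 in (≈ 0.327 in)
Ia = 0.2S: 0.2·0.327 = 0.065 in (exactly 140/2139)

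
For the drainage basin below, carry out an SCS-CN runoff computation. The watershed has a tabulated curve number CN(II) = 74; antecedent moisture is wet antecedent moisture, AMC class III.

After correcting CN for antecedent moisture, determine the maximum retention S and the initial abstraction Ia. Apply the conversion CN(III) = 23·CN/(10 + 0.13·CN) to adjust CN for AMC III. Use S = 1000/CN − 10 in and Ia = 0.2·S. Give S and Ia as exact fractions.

CN(III) from CN(II)=74: (23·74)/(10 + 0.13·74) = 85100/981 ≈ 86.748
Retention S: 1000/CN − 10 with CN=86.748 → S = 1300/851 ≈ 1.528 in
Ia = 0.2·(1300/851) = 260/851 in ≈ 0.306 in

S = 1300/851 in ≈ 1.528 in; Ia = 260/851 in ≈ 0.306 in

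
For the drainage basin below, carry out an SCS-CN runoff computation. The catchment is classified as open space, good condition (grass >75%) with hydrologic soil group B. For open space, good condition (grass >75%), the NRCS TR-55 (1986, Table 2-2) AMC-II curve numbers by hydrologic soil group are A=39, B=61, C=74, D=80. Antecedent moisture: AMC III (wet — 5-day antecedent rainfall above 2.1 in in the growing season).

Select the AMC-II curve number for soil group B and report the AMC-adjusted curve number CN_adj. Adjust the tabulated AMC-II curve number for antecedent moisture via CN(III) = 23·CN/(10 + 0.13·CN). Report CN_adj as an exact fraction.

CN_adj = 140300/1793 ≈ 78.249

NRCS table: open space, good condition (grass >75%), soil group B → CN(II) = 61
Adjust CN=61 to AMC III: 23·61/(10 + 0.13·61) → 1403 ÷ (1793/100) = 140300/1793 ≈ 78.249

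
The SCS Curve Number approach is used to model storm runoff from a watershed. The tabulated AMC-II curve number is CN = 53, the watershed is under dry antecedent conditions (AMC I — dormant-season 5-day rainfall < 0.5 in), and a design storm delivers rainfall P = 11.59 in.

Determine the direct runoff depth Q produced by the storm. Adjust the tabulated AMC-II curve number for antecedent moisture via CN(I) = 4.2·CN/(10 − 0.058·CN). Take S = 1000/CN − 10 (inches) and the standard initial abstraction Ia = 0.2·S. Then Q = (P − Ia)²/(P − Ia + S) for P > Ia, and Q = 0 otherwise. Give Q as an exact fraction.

Q = 672345881089/352817327100 in ≈ 1.906 in

CN(I) from CN(II)=53: (4.2·53)/(10 − 0.058·53) = 111300/3463 ≈ 32.140
Max retention: S = 1000/(111300/3463) − 10 = 23500/1113 in (≈ 21.114 in)
Initial abstraction Ia = S/5 = (23500/1113)/5 = 4700/1113 ≈ 4.223 in
Excess rainfall: 11.590 − 4.223 = 7.367 in; P > Ia so Q > 0
Q = (819967/111300)²/((819967/111300) + 23500/1113) = (672345881089/12387690000)/(3169967/111300) = 672345881089/352817327100 in ≈ 1.906 in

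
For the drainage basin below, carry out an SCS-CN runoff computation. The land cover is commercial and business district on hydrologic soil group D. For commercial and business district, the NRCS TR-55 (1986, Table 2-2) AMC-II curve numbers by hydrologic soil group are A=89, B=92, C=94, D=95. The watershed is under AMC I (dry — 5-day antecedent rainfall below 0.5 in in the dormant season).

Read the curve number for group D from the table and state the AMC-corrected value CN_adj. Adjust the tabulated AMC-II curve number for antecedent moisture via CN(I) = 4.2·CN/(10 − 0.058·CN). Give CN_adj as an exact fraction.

NRCS table: commercial and business district, soil group D → CN(II) = 95
Adjust CN=95 to AMC I: 4.2·95/(10 − 0.058·95) → 399 ÷ (449/100) = 39900/449 ≈ 88.864

CN_adj = 39900/449 ≈ 88.864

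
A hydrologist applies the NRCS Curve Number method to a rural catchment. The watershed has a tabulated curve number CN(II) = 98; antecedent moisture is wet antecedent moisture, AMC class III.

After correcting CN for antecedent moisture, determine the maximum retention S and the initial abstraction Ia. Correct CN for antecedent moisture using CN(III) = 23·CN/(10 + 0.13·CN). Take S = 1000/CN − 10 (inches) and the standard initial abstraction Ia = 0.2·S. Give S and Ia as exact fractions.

Wet (AMC III): CN(III) = 23·98/(10 + 0.13·98) = 2254/(1137/50) = 112700/1137 ≈ 99.120
Retention S: 1000/CN − 10 with CN=99.120 → S = 100/1127 ≈ 0.089 in
Initial abstraction Ia = S/5 = (100/1127)/5 = 20/1127 ≈ 0.018 in

S = 100/1127 in ≈ 0.089 in; Ia = 20/1127 in ≈ 0.018 in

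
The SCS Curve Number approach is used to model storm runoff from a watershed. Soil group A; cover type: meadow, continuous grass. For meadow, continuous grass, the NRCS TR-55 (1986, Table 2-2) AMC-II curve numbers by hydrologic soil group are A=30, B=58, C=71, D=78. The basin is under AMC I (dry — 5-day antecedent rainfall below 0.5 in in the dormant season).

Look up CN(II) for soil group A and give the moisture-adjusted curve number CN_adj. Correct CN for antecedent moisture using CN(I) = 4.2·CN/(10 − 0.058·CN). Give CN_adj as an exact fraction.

CN_adj = 900/59 ≈ 15.254

NRCS table: meadow, continuous grass, soil group A → CN(II) = 30
Dry (AMC I): CN(I) = 4.2·30/(10 − 0.058·30) = 126/(413/50) = 900/59 ≈ 15.254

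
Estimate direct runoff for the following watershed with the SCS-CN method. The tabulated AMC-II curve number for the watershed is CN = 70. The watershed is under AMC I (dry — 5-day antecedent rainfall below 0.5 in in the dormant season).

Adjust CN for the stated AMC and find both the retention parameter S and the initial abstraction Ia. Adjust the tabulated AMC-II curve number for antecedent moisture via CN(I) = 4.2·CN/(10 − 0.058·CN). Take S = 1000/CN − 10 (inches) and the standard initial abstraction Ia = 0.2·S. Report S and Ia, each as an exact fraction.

Dry (AMC I): CN(I) = 4.2·70/(10 − 0.058·70) = 294/(297/50) = 4900/99 ≈ 49.495
S = 1000/(4900/99) − 10 = 500/49 in ≈ 10.204 in
Ia = 0.2·(500/49) = 100/49 in ≈ 2.041 in

S = 500/49 in ≈ 10.204 in; Ia = 100/49 in ≈ 2.041 in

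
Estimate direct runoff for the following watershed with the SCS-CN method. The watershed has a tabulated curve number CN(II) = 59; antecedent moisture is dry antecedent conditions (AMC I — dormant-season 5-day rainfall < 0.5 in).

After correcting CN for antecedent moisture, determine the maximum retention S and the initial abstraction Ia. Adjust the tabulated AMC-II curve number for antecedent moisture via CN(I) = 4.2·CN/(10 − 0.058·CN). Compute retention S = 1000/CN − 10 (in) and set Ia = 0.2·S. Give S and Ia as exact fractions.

S = 20500/1239 in ≈ 16.546 in; Ia = 4100/1239 in ≈ 3.309 in

CN(I) from CN(II)=59: (4.2·59)/(10 − 0.058·59) = 123900/3289 ≈ 37.671
Max retention: S = 1000/(123900/3289) − 10 = 20500/1239 in (≈ 16.546 in)
Initial abstraction Ia = S/5 = (20500/1239)/5 = 4100/1239 ≈ 3.309 in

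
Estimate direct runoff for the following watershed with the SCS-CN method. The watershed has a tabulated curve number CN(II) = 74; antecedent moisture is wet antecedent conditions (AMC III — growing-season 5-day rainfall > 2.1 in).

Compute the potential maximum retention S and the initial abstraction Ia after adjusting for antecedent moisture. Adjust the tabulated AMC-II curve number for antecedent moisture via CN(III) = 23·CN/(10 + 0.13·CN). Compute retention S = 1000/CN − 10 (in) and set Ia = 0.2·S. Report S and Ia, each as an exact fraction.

S = 1300/851 in ≈ 1.528 in; Ia = 260/851 in ≈ 0.306 in

CN(III) from CN(II)=74: (23·74)/(10 + 0.13·74) = 85100/981 ≈ 86.748
Retention S: 1000/CN − 10 with CN=86.748 → S = 1300/851 ≈ 1.528 in
Initial abstraction Ia = S/5 = (1300/851)/5 = 260/851 ≈ 0.306 in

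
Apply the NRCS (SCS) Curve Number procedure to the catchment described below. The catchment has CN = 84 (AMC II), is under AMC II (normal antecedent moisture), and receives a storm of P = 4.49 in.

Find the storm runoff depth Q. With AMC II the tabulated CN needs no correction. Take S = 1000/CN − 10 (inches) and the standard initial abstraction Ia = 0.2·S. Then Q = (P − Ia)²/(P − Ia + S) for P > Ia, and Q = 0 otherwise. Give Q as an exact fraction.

Q = 74459641/26520900 in ≈ 2.808 in

CN(II) = 84; AMC II needs no correction.
S = 1000/84 − 10 = 40/21 in ≈ 1.905 in
Ia = 0.2·(40/21) = 8/21 in ≈ 0.381 in
Excess rainfall: 4.490 − 0.381 = 4.109 in; P > Ia so Q > 0
Runoff Q = (P−Ia)²/(P−Ia+S) = (4.109)²/(4.109+1.905) = 74459641/26520900 ≈ 2.808 in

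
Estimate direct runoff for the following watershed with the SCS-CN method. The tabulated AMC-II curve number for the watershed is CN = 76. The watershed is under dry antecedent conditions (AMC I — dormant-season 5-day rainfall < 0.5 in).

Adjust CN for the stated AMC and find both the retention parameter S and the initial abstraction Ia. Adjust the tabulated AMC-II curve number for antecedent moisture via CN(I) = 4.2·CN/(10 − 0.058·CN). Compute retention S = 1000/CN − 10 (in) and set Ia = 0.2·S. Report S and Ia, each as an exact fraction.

Adjust CN=76 to AMC I: 4.2·76/(10 − 0.058·76) → (1596/5) ÷ (699/125) = 13300/233 ≈ 57.082
S = 1000/(13300/233) − 10 = 1000/133 in ≈ 7.519 in
Ia = 0.2·(1000/133) = 200/133 in ≈ 1.504 in

S = 1000/133 in ≈ 7.519 in; Ia = 200/133 in ≈ 1.504 in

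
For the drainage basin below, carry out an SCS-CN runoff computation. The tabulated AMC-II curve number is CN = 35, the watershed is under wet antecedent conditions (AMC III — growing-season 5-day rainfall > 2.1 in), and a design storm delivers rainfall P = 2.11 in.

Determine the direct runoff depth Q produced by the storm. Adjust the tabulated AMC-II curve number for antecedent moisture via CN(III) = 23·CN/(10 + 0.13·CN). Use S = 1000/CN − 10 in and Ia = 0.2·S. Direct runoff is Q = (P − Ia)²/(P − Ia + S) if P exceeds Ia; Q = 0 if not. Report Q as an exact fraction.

Q = 63536841/2221333100 in ≈ 0.029 in

Wet (AMC III): CN(III) = 23·35/(10 + 0.13·35) = 805/(291/20) = 16100/291 ≈ 55.326
S = 1000/(16100/291) − 10 = 1300/161 in ≈ 8.075 in
Initial abstraction Ia = S/5 = (1300/161)/5 = 260/161 ≈ 1.615 in
Excess rainfall: 2.110 − 1.615 = 0.495 in; P > Ia so Q > 0
Q: (7971/16100)² ÷ (137971/16100) = 63536841/2221333100 in (≈ 0.029 in)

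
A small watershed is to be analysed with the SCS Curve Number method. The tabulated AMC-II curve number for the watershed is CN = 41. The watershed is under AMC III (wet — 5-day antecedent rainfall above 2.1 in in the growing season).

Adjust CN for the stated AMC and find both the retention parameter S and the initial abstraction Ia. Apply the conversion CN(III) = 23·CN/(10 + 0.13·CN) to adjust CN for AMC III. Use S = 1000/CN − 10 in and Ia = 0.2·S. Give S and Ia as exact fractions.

Wet (AMC III): CN(III) = 23·41/(10 + 0.13·41) = 943/(1533/100) = 94300/1533 ≈ 61.513
Max retention: S = 1000/(94300/1533) − 10 = 5900/943 in (≈ 6.257 in)
Initial abstraction Ia = S/5 = (5900/943)/5 = 1180/943 ≈ 1.251 in

S = 5900/943 in ≈ 6.257 in; Ia = 1180/943 in ≈ 1.251 in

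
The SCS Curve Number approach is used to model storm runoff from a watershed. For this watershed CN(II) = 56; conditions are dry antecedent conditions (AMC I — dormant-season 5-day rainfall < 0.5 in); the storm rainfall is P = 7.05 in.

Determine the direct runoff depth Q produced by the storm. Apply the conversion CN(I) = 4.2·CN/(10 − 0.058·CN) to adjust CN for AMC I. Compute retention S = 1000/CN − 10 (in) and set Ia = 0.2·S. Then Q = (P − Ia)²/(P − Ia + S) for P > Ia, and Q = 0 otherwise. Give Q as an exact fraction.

Q = 94614529/190297380 in ≈ 0.497 in

CN(I) from CN(II)=56: (4.2·56)/(10 − 0.058·56) = 7350/211 ≈ 34.834
Retention S: 1000/CN − 10 with CN=34.834 → S = 2750/147 ≈ 18.707 in
Ia = 0.2·(2750/147) = 550/147 in ≈ 3.741 in
Excess rainfall: 7.050 − 3.741 = 3.309 in; P > Ia so Q > 0
Q: (9727/2940)² ÷ (64727/2940) = 94614529/190297380 in (≈ 0.497 in)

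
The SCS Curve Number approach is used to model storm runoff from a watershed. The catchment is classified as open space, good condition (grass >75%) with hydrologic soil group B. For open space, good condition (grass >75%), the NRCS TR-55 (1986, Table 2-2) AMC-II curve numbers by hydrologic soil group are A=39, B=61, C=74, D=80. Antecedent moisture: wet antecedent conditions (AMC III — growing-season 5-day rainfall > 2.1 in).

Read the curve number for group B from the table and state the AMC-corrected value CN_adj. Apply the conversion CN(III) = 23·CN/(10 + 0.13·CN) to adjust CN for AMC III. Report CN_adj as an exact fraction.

CN_adj = 140300/1793 ≈ 78.249

NRCS table: open space, good condition (grass >75%), soil group B → CN(II) = 61
CN(III) from CN(II)=61: (23·61)/(10 + 0.13·61) = 140300/1793 ≈ 78.249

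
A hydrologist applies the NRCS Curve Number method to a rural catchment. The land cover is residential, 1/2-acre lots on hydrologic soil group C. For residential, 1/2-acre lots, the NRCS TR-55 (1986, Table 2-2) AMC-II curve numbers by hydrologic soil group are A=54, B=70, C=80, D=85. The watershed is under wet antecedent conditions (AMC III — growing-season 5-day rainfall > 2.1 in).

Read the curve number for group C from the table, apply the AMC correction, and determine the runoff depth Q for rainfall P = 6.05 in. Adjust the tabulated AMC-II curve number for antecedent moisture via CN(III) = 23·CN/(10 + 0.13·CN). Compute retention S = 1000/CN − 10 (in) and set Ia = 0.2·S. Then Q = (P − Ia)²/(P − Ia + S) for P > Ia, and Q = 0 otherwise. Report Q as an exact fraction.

Q = 7198489/1464180 in ≈ 4.916 in

NRCS table: residential, 1/2-acre lots, soil group C → CN(II) = 80
Adjust CN=80 to AMC III: 23·80/(10 + 0.13·80) → 1840 ÷ (102/5) = 4600/51 ≈ 90.196
Retention S: 1000/CN − 10 with CN=90.196 → S = 25/23 ≈ 1.087 in
Initial abstraction Ia = S/5 = (25/23)/5 = 5/23 ≈ 0.217 in
Since P=6.050 > Ia=0.217: effective rainfall P−Ia = 2683/460 in
Q: (2683/460)² ÷ (3183/460) = 7198489/1464180 in (≈ 4.916 in)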